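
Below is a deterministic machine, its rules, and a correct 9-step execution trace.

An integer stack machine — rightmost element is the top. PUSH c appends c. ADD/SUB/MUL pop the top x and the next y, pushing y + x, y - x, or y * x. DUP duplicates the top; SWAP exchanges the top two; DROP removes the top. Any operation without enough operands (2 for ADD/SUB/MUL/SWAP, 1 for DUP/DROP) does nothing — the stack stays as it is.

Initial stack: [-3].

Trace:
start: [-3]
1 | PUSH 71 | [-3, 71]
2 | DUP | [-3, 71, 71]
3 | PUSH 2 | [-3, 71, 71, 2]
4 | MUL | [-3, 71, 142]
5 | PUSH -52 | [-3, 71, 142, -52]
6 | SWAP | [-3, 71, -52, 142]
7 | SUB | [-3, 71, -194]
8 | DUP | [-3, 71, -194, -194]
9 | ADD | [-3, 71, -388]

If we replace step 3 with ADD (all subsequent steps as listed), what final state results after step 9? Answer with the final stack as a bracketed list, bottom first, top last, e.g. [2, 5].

(re-executing from step 3 with the substitution; state before step 3: [-3, 71, 71])
3 | ADD | [-3, 142]
4 | MUL | [-426]
5 | PUSH -52 | [-426, -52]
6 | SWAP | [-52, -426]
7 | SUB | [374]
8 | DUP | [374, 374]
9 | ADD | [748]

[748]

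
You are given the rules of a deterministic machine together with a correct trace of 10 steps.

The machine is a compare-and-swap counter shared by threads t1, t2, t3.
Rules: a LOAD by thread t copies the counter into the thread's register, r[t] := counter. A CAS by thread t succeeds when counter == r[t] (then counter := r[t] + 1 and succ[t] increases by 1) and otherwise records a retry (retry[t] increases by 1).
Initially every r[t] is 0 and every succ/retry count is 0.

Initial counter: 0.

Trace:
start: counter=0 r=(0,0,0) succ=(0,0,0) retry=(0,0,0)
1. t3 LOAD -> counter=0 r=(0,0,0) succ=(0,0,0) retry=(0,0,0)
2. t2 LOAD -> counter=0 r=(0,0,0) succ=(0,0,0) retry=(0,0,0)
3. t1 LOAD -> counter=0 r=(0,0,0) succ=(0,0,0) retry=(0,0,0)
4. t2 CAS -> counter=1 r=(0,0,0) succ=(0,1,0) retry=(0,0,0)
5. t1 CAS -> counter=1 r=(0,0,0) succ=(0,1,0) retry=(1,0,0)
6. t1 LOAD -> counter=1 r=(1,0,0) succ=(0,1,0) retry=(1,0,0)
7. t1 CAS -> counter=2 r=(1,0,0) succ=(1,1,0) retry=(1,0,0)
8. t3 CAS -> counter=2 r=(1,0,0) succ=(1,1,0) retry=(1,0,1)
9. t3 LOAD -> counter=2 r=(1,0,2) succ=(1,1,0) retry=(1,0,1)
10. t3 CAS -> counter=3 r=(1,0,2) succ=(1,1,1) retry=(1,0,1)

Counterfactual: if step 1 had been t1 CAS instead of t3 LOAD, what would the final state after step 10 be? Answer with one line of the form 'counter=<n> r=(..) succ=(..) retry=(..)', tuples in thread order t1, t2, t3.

counter=4 r=(2,1,3) succ=(2,1,1) retry=(1,0,1)

(re-executing from step 1 with the substitution; state before step 1: counter=0 r=(0,0,0) succ=(0,0,0) retry=(0,0,0))
1. t1 CAS -> counter=1 r=(0,0,0) succ=(1,0,0) retry=(0,0,0)
2. t2 LOAD -> counter=1 r=(0,1,0) succ=(1,0,0) retry=(0,0,0)
3. t1 LOAD -> counter=1 r=(1,1,0) succ=(1,0,0) retry=(0,0,0)
4. t2 CAS -> counter=2 r=(1,1,0) succ=(1,1,0) retry=(0,0,0)
5. t1 CAS -> counter=2 r=(1,1,0) succ=(1,1,0) retry=(1,0,0)
6. t1 LOAD -> counter=2 r=(2,1,0) succ=(1,1,0) retry=(1,0,0)
7. t1 CAS -> counter=3 r=(2,1,0) succ=(2,1,0) retry=(1,0,0)
8. t3 CAS -> counter=3 r=(2,1,0) succ=(2,1,0) retry=(1,0,1)
9. t3 LOAD -> counter=3 r=(2,1,3) succ=(2,1,0) retry=(1,0,1)
10. t3 CAS -> counter=4 r=(2,1,3) succ=(2,1,1) retry=(1,0,1)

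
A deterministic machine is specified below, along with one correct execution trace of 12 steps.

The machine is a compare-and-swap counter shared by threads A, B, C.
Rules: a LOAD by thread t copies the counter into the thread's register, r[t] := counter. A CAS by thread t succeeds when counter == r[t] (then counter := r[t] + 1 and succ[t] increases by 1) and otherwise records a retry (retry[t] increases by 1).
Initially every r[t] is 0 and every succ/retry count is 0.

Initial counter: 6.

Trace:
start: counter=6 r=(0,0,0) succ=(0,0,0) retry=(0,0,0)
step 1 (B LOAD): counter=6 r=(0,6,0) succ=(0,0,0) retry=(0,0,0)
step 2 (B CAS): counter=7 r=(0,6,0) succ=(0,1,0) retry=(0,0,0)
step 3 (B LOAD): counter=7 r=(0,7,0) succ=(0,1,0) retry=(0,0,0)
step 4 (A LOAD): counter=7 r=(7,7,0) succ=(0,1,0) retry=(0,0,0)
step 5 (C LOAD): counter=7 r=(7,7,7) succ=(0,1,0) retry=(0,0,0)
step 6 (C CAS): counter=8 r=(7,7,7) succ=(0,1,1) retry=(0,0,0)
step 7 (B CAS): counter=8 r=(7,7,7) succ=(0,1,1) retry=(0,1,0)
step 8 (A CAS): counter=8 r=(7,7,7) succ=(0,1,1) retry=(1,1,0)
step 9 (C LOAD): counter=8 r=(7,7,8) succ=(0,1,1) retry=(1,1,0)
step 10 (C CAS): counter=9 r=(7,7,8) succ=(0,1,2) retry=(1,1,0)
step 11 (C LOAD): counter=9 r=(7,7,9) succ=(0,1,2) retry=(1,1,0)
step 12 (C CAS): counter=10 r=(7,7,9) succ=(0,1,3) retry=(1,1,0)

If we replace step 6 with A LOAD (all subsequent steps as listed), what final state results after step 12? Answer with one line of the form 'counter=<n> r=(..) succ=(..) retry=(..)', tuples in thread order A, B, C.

(re-executing from step 6 with the substitution; state before step 6: counter=7 r=(7,7,7) succ=(0,1,0) retry=(0,0,0))
step 6 (A LOAD): counter=7 r=(7,7,7) succ=(0,1,0) retry=(0,0,0)
step 7 (B CAS): counter=8 r=(7,7,7) succ=(0,2,0) retry=(0,0,0)
step 8 (A CAS): counter=8 r=(7,7,7) succ=(0,2,0) retry=(1,0,0)
step 9 (C LOAD): counter=8 r=(7,7,8) succ=(0,2,0) retry=(1,0,0)
step 10 (C CAS): counter=9 r=(7,7,8) succ=(0,2,1) retry=(1,0,0)
step 11 (C LOAD): counter=9 r=(7,7,9) succ=(0,2,1) retry=(1,0,0)
step 12 (C CAS): counter=10 r=(7,7,9) succ=(0,2,2) retry=(1,0,0)

counter=10 r=(7,7,9) succ=(0,2,2) retry=(1,0,0)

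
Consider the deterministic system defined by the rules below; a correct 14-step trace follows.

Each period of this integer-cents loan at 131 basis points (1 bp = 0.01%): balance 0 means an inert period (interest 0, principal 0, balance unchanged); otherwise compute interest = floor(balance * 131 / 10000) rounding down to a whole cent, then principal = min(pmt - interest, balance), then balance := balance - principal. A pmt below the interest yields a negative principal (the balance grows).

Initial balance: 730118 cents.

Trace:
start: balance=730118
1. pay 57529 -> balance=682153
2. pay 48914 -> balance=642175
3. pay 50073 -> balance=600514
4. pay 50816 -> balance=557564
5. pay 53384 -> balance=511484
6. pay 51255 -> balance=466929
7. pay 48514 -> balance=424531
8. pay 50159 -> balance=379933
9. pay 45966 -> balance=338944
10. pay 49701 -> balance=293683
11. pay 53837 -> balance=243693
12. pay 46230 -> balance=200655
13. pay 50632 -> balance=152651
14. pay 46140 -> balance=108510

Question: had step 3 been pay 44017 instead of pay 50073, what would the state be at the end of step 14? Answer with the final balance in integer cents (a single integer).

115497

(re-executing from step 3 with the substitution; state before step 3: balance=642175)
3. pay 44017 -> balance=606570
4. pay 50816 -> balance=563700
5. pay 53384 -> balance=517700
6. pay 51255 -> balance=473226
7. pay 48514 -> balance=430911
8. pay 50159 -> balance=386396
9. pay 45966 -> balance=345491
10. pay 49701 -> balance=300315
11. pay 53837 -> balance=250412
12. pay 46230 -> balance=207462
13. pay 50632 -> balance=159547
14. pay 46140 -> balance=115497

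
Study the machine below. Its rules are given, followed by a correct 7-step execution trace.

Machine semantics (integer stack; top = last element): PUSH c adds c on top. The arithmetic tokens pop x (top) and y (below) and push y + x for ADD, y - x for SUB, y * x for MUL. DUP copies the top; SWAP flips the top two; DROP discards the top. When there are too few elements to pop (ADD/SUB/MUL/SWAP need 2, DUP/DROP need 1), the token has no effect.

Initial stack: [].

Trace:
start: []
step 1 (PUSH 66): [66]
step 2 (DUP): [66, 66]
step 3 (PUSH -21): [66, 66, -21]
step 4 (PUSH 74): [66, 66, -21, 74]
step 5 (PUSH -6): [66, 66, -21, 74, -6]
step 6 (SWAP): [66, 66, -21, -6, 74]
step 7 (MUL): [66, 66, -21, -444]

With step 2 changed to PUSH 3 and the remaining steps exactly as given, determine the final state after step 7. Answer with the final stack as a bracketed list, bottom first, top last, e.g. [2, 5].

[66, 3, -21, -444]

(re-executing from step 2 with the substitution; state before step 2: [66])
step 2 (PUSH 3): [66, 3]
step 3 (PUSH -21): [66, 3, -21]
step 4 (PUSH 74): [66, 3, -21, 74]
step 5 (PUSH -6): [66, 3, -21, 74, -6]
step 6 (SWAP): [66, 3, -21, -6, 74]
step 7 (MUL): [66, 3, -21, -444]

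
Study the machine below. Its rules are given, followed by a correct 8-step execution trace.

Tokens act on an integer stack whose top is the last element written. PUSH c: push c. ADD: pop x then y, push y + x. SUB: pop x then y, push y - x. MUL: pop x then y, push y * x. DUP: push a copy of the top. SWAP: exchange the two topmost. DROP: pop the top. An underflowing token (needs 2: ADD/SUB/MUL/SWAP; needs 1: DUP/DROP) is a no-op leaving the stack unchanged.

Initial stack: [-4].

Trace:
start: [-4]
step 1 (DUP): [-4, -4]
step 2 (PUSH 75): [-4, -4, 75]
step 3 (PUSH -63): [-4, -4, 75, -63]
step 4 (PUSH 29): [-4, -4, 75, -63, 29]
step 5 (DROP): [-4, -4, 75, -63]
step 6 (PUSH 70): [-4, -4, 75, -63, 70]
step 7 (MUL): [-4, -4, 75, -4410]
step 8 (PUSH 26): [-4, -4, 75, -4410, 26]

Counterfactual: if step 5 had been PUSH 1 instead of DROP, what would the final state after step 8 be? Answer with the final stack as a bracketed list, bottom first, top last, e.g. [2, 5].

(re-executing from step 5 with the substitution; state before step 5: [-4, -4, 75, -63, 29])
step 5 (PUSH 1): [-4, -4, 75, -63, 29, 1]
step 6 (PUSH 70): [-4, -4, 75, -63, 29, 1, 70]
step 7 (MUL): [-4, -4, 75, -63, 29, 70]
step 8 (PUSH 26): [-4, -4, 75, -63, 29, 70, 26]

[-4, -4, 75, -63, 29, 70, 26]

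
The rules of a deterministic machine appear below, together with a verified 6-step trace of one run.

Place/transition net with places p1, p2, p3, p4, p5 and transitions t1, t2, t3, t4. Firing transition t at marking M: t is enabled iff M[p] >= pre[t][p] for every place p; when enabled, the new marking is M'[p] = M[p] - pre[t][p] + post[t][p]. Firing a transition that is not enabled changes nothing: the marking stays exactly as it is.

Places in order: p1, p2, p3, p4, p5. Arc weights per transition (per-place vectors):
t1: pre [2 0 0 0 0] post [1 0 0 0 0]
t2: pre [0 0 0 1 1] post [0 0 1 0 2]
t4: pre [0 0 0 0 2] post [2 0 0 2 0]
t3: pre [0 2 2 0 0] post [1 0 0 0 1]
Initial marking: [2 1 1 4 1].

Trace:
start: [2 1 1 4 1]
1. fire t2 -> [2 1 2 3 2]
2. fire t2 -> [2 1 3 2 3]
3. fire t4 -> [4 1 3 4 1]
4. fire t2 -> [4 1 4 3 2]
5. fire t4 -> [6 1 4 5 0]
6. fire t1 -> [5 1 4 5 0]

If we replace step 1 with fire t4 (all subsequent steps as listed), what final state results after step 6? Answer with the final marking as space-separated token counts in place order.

3 1 2 5 0

(re-executing from step 1 with the substitution; state before step 1: [2 1 1 4 1])
1. fire t4 -> [2 1 1 4 1]
2. fire t2 -> [2 1 2 3 2]
3. fire t4 -> [4 1 2 5 0]
4. fire t2 -> [4 1 2 5 0]
5. fire t4 -> [4 1 2 5 0]
6. fire t1 -> [3 1 2 5 0]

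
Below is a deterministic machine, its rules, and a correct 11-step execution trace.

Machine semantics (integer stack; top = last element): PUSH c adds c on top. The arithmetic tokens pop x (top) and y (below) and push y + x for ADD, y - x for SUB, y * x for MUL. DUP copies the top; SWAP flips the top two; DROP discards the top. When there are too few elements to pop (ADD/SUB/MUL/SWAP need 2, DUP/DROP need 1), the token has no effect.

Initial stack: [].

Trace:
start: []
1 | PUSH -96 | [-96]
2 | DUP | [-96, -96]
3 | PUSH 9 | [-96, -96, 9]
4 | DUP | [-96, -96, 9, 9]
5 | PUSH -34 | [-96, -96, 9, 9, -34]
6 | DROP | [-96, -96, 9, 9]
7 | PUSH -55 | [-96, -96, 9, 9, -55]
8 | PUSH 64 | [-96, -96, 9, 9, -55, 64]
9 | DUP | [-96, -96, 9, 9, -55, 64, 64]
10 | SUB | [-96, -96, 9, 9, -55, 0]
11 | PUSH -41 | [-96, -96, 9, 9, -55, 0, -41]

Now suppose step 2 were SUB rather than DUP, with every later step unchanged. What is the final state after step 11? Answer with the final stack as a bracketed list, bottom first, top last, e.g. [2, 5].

[-96, 9, 9, -55, 0, -41]

(re-executing from step 2 with the substitution; state before step 2: [-96])
2 | SUB | [-96]
3 | PUSH 9 | [-96, 9]
4 | DUP | [-96, 9, 9]
5 | PUSH -34 | [-96, 9, 9, -34]
6 | DROP | [-96, 9, 9]
7 | PUSH -55 | [-96, 9, 9, -55]
8 | PUSH 64 | [-96, 9, 9, -55, 64]
9 | DUP | [-96, 9, 9, -55, 64, 64]
10 | SUB | [-96, 9, 9, -55, 0]
11 | PUSH -41 | [-96, 9, 9, -55, 0, -41]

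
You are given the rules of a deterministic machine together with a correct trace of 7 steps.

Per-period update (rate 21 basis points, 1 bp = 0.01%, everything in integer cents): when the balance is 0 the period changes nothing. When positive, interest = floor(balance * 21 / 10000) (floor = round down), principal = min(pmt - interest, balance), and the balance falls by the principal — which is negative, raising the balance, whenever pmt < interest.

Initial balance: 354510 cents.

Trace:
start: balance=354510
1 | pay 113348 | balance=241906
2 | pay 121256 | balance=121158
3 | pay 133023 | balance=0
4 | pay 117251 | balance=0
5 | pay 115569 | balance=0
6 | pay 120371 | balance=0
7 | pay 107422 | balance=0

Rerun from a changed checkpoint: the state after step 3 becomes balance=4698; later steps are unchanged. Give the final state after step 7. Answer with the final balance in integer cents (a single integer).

0

state after step 3 := balance=4698
4 | pay 117251 | balance=0
5 | pay 115569 | balance=0
6 | pay 120371 | balance=0
7 | pay 107422 | balance=0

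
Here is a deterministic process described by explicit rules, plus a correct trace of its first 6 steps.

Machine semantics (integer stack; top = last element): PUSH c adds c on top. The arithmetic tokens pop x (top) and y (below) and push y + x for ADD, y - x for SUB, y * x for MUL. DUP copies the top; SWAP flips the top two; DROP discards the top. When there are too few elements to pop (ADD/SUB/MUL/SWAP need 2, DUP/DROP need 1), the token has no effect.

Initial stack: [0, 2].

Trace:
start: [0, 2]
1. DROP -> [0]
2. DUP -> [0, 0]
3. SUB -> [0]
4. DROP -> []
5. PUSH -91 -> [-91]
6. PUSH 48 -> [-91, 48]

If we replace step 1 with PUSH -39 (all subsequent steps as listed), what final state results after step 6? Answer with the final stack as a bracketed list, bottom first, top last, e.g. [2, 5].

(re-executing from step 1 with the substitution; state before step 1: [0, 2])
1. PUSH -39 -> [0, 2, -39]
2. DUP -> [0, 2, -39, -39]
3. SUB -> [0, 2, 0]
4. DROP -> [0, 2]
5. PUSH -91 -> [0, 2, -91]
6. PUSH 48 -> [0, 2, -91, 48]

[0, 2, -91, 48]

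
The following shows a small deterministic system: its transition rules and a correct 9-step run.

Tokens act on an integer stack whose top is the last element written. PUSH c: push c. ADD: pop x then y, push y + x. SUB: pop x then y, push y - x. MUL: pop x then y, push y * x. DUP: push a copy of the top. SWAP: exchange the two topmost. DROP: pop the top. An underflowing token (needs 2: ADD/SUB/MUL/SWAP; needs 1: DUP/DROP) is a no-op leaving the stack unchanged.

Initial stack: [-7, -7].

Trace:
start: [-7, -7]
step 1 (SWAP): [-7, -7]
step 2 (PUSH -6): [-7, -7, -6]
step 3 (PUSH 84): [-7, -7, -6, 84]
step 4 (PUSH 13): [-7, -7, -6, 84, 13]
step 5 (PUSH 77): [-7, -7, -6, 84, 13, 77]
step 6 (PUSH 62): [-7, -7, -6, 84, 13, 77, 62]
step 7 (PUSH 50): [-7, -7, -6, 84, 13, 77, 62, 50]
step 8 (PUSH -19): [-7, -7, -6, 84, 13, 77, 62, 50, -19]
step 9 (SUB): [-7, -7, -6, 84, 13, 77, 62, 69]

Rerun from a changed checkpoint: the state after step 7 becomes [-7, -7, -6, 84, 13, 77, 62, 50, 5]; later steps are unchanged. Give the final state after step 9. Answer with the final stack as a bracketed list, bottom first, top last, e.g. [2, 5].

state after step 7 := [-7, -7, -6, 84, 13, 77, 62, 50, 5]
step 8 (PUSH -19): [-7, -7, -6, 84, 13, 77, 62, 50, 5, -19]
step 9 (SUB): [-7, -7, -6, 84, 13, 77, 62, 50, 24]

[-7, -7, -6, 84, 13, 77, 62, 50, 24]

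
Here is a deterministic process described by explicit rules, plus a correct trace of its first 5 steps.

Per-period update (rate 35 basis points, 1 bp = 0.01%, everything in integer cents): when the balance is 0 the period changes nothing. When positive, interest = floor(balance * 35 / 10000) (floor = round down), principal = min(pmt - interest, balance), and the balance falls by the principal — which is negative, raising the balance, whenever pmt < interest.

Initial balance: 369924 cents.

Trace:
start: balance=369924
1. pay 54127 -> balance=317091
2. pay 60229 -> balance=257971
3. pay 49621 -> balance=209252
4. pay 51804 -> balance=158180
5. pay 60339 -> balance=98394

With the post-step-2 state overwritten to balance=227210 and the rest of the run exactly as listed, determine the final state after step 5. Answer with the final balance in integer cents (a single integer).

67310

state after step 2 := balance=227210
3. pay 49621 -> balance=178384
4. pay 51804 -> balance=127204
5. pay 60339 -> balance=67310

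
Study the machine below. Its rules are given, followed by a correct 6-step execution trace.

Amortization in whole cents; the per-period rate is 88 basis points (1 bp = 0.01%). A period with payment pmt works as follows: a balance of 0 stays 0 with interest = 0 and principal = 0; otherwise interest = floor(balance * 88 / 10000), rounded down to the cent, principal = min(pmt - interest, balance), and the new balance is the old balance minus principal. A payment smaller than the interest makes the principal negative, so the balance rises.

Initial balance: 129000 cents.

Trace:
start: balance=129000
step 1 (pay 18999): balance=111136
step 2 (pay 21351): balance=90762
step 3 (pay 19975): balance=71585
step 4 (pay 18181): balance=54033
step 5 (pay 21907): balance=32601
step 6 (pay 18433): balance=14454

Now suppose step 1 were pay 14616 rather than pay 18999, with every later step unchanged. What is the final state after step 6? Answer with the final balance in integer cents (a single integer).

19035

(re-executing from step 1 with the substitution; state before step 1: balance=129000)
step 1 (pay 14616): balance=115519
step 2 (pay 21351): balance=95184
step 3 (pay 19975): balance=76046
step 4 (pay 18181): balance=58534
step 5 (pay 21907): balance=37142
step 6 (pay 18433): balance=19035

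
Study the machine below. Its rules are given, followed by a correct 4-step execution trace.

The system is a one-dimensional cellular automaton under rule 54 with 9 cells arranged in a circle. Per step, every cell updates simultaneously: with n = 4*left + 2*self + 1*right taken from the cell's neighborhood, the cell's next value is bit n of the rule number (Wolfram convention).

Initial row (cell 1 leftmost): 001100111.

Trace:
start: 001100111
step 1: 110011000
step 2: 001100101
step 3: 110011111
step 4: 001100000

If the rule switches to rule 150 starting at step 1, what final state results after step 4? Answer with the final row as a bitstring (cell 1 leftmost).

011110010

(re-executing steps 1..4 under rule 150; state before step 1: 001100111)
step 1: 110011010
step 2: 001100010
step 3: 010010111
step 4: 011110010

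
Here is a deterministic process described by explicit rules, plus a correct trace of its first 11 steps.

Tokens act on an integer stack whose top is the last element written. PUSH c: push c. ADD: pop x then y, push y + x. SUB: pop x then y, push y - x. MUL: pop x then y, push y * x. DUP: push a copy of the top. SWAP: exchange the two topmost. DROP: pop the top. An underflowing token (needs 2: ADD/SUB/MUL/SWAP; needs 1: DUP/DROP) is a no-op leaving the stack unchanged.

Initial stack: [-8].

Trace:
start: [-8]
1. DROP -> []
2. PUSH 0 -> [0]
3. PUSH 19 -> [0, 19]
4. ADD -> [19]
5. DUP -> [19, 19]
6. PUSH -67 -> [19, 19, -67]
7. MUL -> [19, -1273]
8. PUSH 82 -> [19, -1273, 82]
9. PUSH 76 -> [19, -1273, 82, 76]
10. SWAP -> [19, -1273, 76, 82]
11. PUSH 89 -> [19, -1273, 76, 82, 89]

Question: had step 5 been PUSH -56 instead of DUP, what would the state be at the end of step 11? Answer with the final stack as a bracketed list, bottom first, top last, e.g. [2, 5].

(re-executing from step 5 with the substitution; state before step 5: [19])
5. PUSH -56 -> [19, -56]
6. PUSH -67 -> [19, -56, -67]
7. MUL -> [19, 3752]
8. PUSH 82 -> [19, 3752, 82]
9. PUSH 76 -> [19, 3752, 82, 76]
10. SWAP -> [19, 3752, 76, 82]
11. PUSH 89 -> [19, 3752, 76, 82, 89]

[19, 3752, 76, 82, 89]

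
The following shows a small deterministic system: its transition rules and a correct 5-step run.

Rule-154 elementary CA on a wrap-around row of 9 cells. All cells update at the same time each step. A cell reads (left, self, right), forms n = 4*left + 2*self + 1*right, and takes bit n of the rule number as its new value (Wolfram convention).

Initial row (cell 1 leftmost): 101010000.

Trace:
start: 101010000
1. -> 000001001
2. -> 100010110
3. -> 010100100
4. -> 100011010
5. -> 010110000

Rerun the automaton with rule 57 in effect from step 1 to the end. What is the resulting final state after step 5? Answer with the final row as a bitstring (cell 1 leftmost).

001010101

(re-executing steps 1..5 under rule 57; state before step 1: 101010000)
1. -> 010101110
2. -> 001011001
3. -> 100110100
4. -> 010101010
5. -> 001010101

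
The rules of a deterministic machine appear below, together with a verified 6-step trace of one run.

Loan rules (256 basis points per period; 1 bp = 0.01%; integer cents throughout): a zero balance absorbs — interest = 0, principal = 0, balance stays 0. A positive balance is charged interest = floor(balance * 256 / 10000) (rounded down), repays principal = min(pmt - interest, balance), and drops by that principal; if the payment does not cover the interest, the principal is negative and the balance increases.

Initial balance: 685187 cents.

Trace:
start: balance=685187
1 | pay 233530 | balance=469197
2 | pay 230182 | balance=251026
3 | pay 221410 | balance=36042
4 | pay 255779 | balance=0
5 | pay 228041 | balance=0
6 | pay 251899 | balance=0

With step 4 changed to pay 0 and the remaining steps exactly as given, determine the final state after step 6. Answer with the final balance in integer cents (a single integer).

(re-executing from step 4 with the substitution; state before step 4: balance=36042)
4 | pay 0 | balance=36964
5 | pay 228041 | balance=0
6 | pay 251899 | balance=0

0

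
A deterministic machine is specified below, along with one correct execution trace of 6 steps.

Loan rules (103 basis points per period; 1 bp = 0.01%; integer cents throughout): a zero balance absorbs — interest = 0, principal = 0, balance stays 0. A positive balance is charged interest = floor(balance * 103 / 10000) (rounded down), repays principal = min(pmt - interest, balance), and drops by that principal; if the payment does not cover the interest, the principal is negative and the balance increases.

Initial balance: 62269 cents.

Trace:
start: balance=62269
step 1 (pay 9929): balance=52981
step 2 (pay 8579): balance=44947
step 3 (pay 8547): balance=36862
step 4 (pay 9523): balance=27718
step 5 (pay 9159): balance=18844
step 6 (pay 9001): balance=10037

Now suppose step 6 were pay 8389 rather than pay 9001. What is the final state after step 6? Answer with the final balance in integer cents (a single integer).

(re-executing from step 6 with the substitution; state before step 6: balance=18844)
step 6 (pay 8389): balance=10649

10649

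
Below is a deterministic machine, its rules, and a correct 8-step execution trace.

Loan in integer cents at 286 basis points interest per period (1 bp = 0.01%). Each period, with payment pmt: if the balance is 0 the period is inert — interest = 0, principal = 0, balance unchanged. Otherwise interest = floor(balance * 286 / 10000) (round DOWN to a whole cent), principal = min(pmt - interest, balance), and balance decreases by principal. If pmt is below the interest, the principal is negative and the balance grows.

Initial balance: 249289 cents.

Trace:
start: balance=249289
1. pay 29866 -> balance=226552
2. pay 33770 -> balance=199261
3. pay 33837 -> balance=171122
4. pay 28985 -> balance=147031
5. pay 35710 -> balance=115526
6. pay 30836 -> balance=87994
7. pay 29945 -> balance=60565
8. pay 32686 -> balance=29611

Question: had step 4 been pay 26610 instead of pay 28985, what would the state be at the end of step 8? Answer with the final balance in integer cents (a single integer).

(re-executing from step 4 with the substitution; state before step 4: balance=171122)
4. pay 26610 -> balance=149406
5. pay 35710 -> balance=117969
6. pay 30836 -> balance=90506
7. pay 29945 -> balance=63149
8. pay 32686 -> balance=32269

32269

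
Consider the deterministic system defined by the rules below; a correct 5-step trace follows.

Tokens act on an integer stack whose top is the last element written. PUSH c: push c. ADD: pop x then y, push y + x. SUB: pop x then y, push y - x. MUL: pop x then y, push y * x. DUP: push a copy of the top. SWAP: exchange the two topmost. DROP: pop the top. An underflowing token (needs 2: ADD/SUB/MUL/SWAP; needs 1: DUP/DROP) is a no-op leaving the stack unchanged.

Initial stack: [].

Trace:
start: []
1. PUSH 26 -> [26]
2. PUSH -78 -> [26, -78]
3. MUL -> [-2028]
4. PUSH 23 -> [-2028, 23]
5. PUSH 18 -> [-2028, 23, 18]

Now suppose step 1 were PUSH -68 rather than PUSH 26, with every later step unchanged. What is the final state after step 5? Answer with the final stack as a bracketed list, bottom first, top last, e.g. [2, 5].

(re-executing from step 1 with the substitution; state before step 1: [])
1. PUSH -68 -> [-68]
2. PUSH -78 -> [-68, -78]
3. MUL -> [5304]
4. PUSH 23 -> [5304, 23]
5. PUSH 18 -> [5304, 23, 18]

[5304, 23, 18]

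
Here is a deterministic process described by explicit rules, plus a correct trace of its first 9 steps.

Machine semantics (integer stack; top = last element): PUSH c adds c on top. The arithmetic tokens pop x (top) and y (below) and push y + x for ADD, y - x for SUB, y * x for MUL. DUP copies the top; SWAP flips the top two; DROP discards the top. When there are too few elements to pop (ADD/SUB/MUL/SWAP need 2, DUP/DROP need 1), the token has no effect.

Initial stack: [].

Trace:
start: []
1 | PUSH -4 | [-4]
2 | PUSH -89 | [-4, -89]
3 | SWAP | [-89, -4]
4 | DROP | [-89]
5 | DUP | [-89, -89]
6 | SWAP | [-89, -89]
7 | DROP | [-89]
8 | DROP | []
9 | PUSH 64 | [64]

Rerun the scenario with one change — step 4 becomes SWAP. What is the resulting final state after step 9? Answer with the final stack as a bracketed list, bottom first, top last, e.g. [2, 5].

(re-executing from step 4 with the substitution; state before step 4: [-89, -4])
4 | SWAP | [-4, -89]
5 | DUP | [-4, -89, -89]
6 | SWAP | [-4, -89, -89]
7 | DROP | [-4, -89]
8 | DROP | [-4]
9 | PUSH 64 | [-4, 64]

[-4, 64]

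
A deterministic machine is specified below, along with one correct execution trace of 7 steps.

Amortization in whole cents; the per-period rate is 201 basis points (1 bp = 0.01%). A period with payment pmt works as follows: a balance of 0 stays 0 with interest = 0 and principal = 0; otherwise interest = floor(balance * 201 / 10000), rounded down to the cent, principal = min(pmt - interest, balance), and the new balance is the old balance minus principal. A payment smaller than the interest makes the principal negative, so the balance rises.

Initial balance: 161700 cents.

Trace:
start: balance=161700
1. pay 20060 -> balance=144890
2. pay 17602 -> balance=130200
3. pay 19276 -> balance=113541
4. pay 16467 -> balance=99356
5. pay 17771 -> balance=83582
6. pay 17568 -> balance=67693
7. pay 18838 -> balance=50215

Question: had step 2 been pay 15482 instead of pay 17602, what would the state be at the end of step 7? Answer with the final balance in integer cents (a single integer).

(re-executing from step 2 with the substitution; state before step 2: balance=144890)
2. pay 15482 -> balance=132320
3. pay 19276 -> balance=115703
4. pay 16467 -> balance=101561
5. pay 17771 -> balance=85831
6. pay 17568 -> balance=69988
7. pay 18838 -> balance=52556

52556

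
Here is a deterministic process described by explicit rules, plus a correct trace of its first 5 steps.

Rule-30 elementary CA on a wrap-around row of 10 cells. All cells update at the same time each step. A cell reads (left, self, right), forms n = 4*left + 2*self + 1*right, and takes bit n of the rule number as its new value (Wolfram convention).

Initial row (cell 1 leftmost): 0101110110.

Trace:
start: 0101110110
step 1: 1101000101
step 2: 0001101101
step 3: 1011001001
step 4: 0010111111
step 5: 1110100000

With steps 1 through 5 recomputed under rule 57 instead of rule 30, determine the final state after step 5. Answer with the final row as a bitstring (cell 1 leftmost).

(re-executing steps 1..5 under rule 57; state before step 1: 0101110110)
step 1: 0011001101
step 2: 1010101010
step 3: 0101010101
step 4: 1010101010
step 5: 0101010101

0101010101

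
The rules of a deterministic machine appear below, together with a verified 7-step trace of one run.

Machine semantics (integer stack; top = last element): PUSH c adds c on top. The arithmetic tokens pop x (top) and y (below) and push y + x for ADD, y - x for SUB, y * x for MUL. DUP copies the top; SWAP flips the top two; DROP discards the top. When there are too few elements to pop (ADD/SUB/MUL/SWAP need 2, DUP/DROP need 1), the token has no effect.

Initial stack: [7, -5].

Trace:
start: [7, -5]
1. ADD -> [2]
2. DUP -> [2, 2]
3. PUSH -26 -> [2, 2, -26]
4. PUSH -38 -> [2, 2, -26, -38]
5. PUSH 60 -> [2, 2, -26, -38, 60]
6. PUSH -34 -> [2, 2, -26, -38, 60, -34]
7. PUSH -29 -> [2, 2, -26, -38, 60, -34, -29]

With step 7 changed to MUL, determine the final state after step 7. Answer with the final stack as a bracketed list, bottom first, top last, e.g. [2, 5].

[2, 2, -26, -38, -2040]

(re-executing from step 7 with the substitution; state before step 7: [2, 2, -26, -38, 60, -34])
7. MUL -> [2, 2, -26, -38, -2040]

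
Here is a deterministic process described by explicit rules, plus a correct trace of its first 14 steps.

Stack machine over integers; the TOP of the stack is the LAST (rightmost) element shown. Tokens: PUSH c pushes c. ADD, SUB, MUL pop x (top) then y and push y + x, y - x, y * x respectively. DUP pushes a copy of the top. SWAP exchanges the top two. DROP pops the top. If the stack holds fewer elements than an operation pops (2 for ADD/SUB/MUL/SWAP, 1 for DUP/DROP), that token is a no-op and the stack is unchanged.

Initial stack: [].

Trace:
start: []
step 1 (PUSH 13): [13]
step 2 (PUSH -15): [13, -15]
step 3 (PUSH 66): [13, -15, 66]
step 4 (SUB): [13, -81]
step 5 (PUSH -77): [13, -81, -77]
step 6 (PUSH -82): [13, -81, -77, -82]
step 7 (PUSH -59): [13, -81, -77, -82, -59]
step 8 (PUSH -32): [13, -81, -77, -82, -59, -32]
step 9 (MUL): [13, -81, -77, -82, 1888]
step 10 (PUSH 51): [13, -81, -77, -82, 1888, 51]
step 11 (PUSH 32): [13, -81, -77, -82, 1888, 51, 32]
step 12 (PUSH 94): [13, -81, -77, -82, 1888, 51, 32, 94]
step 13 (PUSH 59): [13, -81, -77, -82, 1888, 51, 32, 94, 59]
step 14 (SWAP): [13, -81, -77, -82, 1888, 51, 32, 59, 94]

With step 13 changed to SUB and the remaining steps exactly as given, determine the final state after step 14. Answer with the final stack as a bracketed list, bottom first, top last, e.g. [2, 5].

[13, -81, -77, -82, 1888, -62, 51]

(re-executing from step 13 with the substitution; state before step 13: [13, -81, -77, -82, 1888, 51, 32, 94])
step 13 (SUB): [13, -81, -77, -82, 1888, 51, -62]
step 14 (SWAP): [13, -81, -77, -82, 1888, -62, 51]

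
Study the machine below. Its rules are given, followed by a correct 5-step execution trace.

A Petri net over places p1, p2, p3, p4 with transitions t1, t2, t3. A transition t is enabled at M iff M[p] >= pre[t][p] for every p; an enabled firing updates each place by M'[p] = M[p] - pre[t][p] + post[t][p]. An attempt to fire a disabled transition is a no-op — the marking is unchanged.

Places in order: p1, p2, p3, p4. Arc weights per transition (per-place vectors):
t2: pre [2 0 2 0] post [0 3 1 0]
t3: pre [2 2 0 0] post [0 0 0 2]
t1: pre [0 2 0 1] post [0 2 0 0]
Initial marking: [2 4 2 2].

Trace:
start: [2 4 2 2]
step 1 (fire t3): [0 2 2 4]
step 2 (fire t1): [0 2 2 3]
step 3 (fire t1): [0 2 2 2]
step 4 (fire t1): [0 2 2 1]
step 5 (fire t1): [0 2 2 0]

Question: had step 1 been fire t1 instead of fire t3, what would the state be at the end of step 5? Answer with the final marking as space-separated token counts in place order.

(re-executing from step 1 with the substitution; state before step 1: [2 4 2 2])
step 1 (fire t1): [2 4 2 1]
step 2 (fire t1): [2 4 2 0]
step 3 (fire t1): [2 4 2 0]
step 4 (fire t1): [2 4 2 0]
step 5 (fire t1): [2 4 2 0]

2 4 2 0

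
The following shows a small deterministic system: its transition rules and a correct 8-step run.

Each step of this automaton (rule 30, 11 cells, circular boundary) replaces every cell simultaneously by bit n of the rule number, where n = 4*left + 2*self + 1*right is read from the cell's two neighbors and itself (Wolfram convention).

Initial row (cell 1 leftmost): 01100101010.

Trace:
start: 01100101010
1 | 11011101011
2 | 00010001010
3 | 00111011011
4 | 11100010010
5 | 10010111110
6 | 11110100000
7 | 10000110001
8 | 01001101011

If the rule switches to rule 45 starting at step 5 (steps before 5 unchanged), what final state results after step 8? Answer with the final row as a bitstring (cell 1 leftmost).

11100011011

(re-executing steps 5..8 under rule 45; state before step 5: 11100010010)
5 | 10001010011
6 | 00101110010
7 | 10111000010
8 | 11100011011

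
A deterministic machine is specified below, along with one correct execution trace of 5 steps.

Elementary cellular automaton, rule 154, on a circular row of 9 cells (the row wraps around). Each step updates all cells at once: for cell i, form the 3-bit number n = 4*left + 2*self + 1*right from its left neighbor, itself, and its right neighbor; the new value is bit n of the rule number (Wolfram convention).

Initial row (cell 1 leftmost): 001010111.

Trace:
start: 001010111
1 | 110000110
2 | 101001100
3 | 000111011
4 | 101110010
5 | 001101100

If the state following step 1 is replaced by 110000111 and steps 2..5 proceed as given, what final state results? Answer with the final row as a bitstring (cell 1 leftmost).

state after step 1 := 110000111
2 | 101001111
3 | 000111111
4 | 101111110
5 | 001111100

001111100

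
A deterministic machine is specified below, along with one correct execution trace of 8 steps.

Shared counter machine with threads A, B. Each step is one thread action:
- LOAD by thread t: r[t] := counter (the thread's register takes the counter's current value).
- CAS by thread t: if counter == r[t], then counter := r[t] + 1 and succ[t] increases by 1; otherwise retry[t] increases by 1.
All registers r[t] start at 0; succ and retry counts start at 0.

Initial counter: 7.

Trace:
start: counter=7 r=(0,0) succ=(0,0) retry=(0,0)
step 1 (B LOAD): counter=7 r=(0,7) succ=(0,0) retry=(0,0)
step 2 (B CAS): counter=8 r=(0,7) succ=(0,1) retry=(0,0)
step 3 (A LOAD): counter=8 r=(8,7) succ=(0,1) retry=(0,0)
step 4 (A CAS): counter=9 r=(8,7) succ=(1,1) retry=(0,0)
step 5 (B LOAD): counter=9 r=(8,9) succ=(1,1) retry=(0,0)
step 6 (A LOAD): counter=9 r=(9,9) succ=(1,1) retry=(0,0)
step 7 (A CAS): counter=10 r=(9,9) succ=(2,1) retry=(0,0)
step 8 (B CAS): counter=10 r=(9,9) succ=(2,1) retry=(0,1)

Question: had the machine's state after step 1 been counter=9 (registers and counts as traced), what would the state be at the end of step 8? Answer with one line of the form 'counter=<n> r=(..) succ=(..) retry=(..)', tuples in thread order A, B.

counter=11 r=(10,10) succ=(2,0) retry=(0,2)

state after step 1 := counter=9 r=(0,7) succ=(0,0) retry=(0,0)
step 2 (B CAS): counter=9 r=(0,7) succ=(0,0) retry=(0,1)
step 3 (A LOAD): counter=9 r=(9,7) succ=(0,0) retry=(0,1)
step 4 (A CAS): counter=10 r=(9,7) succ=(1,0) retry=(0,1)
step 5 (B LOAD): counter=10 r=(9,10) succ=(1,0) retry=(0,1)
step 6 (A LOAD): counter=10 r=(10,10) succ=(1,0) retry=(0,1)
step 7 (A CAS): counter=11 r=(10,10) succ=(2,0) retry=(0,1)
step 8 (B CAS): counter=11 r=(10,10) succ=(2,0) retry=(0,2)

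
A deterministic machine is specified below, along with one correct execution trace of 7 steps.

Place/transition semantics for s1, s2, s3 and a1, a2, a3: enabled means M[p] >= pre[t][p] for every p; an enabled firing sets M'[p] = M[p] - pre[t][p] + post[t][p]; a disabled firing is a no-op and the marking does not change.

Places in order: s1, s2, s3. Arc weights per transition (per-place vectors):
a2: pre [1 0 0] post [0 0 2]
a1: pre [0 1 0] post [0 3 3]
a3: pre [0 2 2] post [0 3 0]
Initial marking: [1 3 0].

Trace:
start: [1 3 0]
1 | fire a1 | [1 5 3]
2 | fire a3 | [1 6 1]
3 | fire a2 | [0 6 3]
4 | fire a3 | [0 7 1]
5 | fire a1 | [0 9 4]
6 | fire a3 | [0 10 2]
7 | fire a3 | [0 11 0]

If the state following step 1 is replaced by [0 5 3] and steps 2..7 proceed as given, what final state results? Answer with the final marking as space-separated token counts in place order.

0 10 0

state after step 1 := [0 5 3]
2 | fire a3 | [0 6 1]
3 | fire a2 | [0 6 1]
4 | fire a3 | [0 6 1]
5 | fire a1 | [0 8 4]
6 | fire a3 | [0 9 2]
7 | fire a3 | [0 10 0]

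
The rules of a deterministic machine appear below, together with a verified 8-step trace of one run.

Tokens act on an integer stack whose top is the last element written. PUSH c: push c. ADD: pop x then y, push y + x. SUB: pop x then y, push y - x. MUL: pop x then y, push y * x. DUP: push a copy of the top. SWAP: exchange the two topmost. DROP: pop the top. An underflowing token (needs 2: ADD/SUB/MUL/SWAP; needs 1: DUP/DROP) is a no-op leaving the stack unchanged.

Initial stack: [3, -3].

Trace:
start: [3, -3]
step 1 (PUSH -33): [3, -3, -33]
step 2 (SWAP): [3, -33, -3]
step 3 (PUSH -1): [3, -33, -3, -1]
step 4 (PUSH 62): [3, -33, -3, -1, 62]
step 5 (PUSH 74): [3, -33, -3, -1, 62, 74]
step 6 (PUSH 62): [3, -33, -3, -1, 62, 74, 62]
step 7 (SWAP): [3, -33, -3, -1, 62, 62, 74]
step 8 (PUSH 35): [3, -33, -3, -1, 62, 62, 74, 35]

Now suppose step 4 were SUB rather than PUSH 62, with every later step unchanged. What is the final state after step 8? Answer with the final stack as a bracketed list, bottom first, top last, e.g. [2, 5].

[3, -33, -2, 62, 74, 35]

(re-executing from step 4 with the substitution; state before step 4: [3, -33, -3, -1])
step 4 (SUB): [3, -33, -2]
step 5 (PUSH 74): [3, -33, -2, 74]
step 6 (PUSH 62): [3, -33, -2, 74, 62]
step 7 (SWAP): [3, -33, -2, 62, 74]
step 8 (PUSH 35): [3, -33, -2, 62, 74, 35]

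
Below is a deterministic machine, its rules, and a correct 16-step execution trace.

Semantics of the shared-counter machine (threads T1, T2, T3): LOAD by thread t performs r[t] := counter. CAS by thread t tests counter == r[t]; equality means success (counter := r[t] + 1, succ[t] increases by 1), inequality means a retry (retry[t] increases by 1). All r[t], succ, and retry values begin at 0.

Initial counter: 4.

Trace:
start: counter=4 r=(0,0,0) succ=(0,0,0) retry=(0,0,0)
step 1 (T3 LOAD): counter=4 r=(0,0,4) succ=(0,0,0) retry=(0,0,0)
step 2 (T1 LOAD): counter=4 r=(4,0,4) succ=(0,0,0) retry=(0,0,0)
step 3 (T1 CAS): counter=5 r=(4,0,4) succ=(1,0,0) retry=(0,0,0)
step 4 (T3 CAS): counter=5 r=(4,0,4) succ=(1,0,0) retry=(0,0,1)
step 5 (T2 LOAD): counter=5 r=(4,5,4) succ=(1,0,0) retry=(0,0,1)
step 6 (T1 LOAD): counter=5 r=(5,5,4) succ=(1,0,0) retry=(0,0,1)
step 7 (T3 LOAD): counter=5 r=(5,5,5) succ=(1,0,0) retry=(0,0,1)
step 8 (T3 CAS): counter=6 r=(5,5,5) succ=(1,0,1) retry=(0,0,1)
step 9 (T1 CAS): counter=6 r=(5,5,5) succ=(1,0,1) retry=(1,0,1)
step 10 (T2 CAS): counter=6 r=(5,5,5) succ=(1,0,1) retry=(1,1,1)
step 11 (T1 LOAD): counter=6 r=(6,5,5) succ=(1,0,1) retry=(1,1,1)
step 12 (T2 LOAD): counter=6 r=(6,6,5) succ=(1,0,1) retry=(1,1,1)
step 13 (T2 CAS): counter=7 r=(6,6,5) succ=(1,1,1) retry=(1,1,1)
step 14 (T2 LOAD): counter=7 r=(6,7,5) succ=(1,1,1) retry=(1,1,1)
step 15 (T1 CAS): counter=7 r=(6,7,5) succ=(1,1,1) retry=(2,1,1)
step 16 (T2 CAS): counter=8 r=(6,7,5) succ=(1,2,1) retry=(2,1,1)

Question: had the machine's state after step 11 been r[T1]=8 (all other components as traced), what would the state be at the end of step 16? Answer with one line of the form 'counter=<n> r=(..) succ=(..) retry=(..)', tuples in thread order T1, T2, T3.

state after step 11 := counter=6 r=(8,5,5) succ=(1,0,1) retry=(1,1,1)
step 12 (T2 LOAD): counter=6 r=(8,6,5) succ=(1,0,1) retry=(1,1,1)
step 13 (T2 CAS): counter=7 r=(8,6,5) succ=(1,1,1) retry=(1,1,1)
step 14 (T2 LOAD): counter=7 r=(8,7,5) succ=(1,1,1) retry=(1,1,1)
step 15 (T1 CAS): counter=7 r=(8,7,5) succ=(1,1,1) retry=(2,1,1)
step 16 (T2 CAS): counter=8 r=(8,7,5) succ=(1,2,1) retry=(2,1,1)

counter=8 r=(8,7,5) succ=(1,2,1) retry=(2,1,1)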